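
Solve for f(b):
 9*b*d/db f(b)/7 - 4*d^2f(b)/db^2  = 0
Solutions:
 f(b) = C1 + C2*erfi(3*sqrt(14)*b/28)


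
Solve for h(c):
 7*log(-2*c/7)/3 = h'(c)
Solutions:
 h(c) = C1 + 7*c*log(-c)/3 + 7*c*(-log(7) - 1 + log(2))/3


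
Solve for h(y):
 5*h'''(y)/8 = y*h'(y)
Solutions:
 h(y) = C1 + Integral(C2*airyai(2*5^(2/3)*y/5) + C3*airybi(2*5^(2/3)*y/5), y)


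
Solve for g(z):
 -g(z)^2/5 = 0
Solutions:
 g(z) = 0


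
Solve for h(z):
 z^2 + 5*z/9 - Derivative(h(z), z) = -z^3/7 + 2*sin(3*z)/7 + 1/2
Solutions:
 h(z) = C1 + z^4/28 + z^3/3 + 5*z^2/18 - z/2 + 2*cos(3*z)/21


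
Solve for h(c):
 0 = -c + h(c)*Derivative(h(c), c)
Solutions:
 h(c) = -sqrt(C1 + c^2)
 h(c) = sqrt(C1 + c^2)


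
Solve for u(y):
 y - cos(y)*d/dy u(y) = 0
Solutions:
 u(y) = C1 + Integral(y/cos(y), y)


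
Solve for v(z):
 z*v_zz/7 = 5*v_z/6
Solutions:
 v(z) = C1 + C2*z^(41/6)


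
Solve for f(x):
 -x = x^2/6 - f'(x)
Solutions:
 f(x) = C1 + x^3/18 + x^2/2


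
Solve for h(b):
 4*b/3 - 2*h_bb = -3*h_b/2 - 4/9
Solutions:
 h(b) = C1 + C2*exp(3*b/4) - 4*b^2/9 - 40*b/27


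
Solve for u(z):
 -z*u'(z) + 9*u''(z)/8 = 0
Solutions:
 u(z) = C1 + C2*erfi(2*z/3)


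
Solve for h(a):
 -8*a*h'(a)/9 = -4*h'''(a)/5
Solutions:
 h(a) = C1 + Integral(C2*airyai(30^(1/3)*a/3) + C3*airybi(30^(1/3)*a/3), a)


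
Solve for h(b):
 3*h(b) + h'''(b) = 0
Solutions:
 h(b) = C3*exp(-3^(1/3)*b) + (C1*sin(3^(5/6)*b/2) + C2*cos(3^(5/6)*b/2))*exp(3^(1/3)*b/2)


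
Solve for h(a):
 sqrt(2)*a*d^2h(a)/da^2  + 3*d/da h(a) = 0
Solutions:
 h(a) = C1 + C2*a^(1 - 3*sqrt(2)/2)


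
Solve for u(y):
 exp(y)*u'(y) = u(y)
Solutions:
 u(y) = C1*exp(-exp(-y))


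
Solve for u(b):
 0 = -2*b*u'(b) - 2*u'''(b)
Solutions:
 u(b) = C1 + Integral(C2*airyai(-b) + C3*airybi(-b), b)


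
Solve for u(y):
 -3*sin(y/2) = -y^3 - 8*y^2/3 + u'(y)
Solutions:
 u(y) = C1 + y^4/4 + 8*y^3/9 + 6*cos(y/2)


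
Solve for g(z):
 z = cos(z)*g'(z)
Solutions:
 g(z) = C1 + Integral(z/cos(z), z)


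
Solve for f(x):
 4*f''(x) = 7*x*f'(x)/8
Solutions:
 f(x) = C1 + C2*erfi(sqrt(7)*x/8)


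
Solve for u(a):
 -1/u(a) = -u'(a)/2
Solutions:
 u(a) = -sqrt(C1 + 4*a)
 u(a) = sqrt(C1 + 4*a)


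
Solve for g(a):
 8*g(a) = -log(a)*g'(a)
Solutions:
 g(a) = C1*exp(-8*li(a))


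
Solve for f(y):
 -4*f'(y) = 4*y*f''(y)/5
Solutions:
 f(y) = C1 + C2/y^4


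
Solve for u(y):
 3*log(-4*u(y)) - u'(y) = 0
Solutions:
 -Integral(1/(log(-_y) + 2*log(2)), (_y, u(y)))/3 = C1 - y


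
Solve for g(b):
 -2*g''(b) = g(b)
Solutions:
 g(b) = C1*sin(sqrt(2)*b/2) + C2*cos(sqrt(2)*b/2)


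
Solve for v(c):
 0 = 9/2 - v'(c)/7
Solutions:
 v(c) = C1 + 63*c/2


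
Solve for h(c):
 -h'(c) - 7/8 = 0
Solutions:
 h(c) = C1 - 7*c/8


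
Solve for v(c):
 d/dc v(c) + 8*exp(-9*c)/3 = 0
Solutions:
 v(c) = C1 + 8*exp(-9*c)/27


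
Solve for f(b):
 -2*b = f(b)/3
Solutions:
 f(b) = -6*b


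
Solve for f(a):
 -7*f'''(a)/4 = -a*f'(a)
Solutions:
 f(a) = C1 + Integral(C2*airyai(14^(2/3)*a/7) + C3*airybi(14^(2/3)*a/7), a)


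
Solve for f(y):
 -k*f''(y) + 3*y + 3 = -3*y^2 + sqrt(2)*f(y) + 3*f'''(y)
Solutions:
 f(y) = C1*exp(-y*(2*2^(1/3)*k^2/(2*k^3 + sqrt(-4*k^6 + (2*k^3 + 243*sqrt(2))^2) + 243*sqrt(2))^(1/3) + 2*k + 2^(2/3)*(2*k^3 + sqrt(-4*k^6 + (2*k^3 + 243*sqrt(2))^2) + 243*sqrt(2))^(1/3))/18) + C2*exp(y*(-8*2^(1/3)*k^2/((-1 + sqrt(3)*I)*(2*k^3 + sqrt(-4*k^6 + (2*k^3 + 243*sqrt(2))^2) + 243*sqrt(2))^(1/3)) - 4*k + 2^(2/3)*(2*k^3 + sqrt(-4*k^6 + (2*k^3 + 243*sqrt(2))^2) + 243*sqrt(2))^(1/3) - 2^(2/3)*sqrt(3)*I*(2*k^3 + sqrt(-4*k^6 + (2*k^3 + 243*sqrt(2))^2) + 243*sqrt(2))^(1/3))/36) + C3*exp(y*(8*2^(1/3)*k^2/((1 + sqrt(3)*I)*(2*k^3 + sqrt(-4*k^6 + (2*k^3 + 243*sqrt(2))^2) + 243*sqrt(2))^(1/3)) - 4*k + 2^(2/3)*(2*k^3 + sqrt(-4*k^6 + (2*k^3 + 243*sqrt(2))^2) + 243*sqrt(2))^(1/3) + 2^(2/3)*sqrt(3)*I*(2*k^3 + sqrt(-4*k^6 + (2*k^3 + 243*sqrt(2))^2) + 243*sqrt(2))^(1/3))/36) - 3*k + 3*sqrt(2)*y^2/2 + 3*sqrt(2)*y/2 + 3*sqrt(2)/2


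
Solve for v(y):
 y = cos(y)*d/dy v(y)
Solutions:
 v(y) = C1 + Integral(y/cos(y), y)


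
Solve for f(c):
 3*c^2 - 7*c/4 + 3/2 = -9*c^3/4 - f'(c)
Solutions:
 f(c) = C1 - 9*c^4/16 - c^3 + 7*c^2/8 - 3*c/2


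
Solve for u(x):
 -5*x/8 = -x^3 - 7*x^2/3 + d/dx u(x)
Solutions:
 u(x) = C1 + x^4/4 + 7*x^3/9 - 5*x^2/16


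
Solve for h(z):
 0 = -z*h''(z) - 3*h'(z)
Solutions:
 h(z) = C1 + C2/z^2


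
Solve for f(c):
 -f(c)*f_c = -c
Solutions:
 f(c) = -sqrt(C1 + c^2)
 f(c) = sqrt(C1 + c^2)


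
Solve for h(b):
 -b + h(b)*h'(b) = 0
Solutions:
 h(b) = -sqrt(C1 + b^2)
 h(b) = sqrt(C1 + b^2)


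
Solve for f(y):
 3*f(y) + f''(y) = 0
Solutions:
 f(y) = C1*sin(sqrt(3)*y) + C2*cos(sqrt(3)*y)


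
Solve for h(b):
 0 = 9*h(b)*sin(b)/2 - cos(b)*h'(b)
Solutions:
 h(b) = C1/cos(b)^(9/2)


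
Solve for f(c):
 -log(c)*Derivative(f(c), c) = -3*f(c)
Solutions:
 f(c) = C1*exp(3*li(c))


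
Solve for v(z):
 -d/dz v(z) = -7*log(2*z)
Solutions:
 v(z) = C1 + 7*z*log(z) - 7*z + z*log(128)


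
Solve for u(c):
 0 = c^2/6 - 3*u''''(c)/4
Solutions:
 u(c) = C1 + C2*c + C3*c^2 + C4*c^3 + c^6/1620


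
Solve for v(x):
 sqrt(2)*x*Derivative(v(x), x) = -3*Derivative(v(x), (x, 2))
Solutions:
 v(x) = C1 + C2*erf(2^(3/4)*sqrt(3)*x/6)


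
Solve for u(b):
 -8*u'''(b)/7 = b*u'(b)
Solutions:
 u(b) = C1 + Integral(C2*airyai(-7^(1/3)*b/2) + C3*airybi(-7^(1/3)*b/2), b)


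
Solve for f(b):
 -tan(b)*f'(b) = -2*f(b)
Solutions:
 f(b) = C1*sin(b)^2


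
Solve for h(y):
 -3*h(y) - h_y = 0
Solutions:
 h(y) = C1*exp(-3*y)


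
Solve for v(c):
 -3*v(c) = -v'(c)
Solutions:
 v(c) = C1*exp(3*c)


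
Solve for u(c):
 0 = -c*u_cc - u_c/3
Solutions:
 u(c) = C1 + C2*c^(2/3)


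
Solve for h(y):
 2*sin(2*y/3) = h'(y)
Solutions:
 h(y) = C1 - 3*cos(2*y/3)


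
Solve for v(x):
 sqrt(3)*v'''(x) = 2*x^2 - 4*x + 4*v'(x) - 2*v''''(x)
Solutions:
 v(x) = C1 + C2*exp(-x*((-sqrt(3)/72 + sqrt(3)*sqrt(-1 + (-72 + sqrt(3))^2/3)/72 + 1)^(-1/3) + 4*sqrt(3) + 12*(-sqrt(3)/72 + sqrt(3)*sqrt(-1 + (-72 + sqrt(3))^2/3)/72 + 1)^(1/3))/24)*sin(sqrt(3)*x*(-12*(-sqrt(3)/72 + sqrt(3)*sqrt(-1 + 432*(-2 + sqrt(3)/36)^2)/72 + 1)^(1/3) + (-sqrt(3)/72 + sqrt(3)*sqrt(-1 + 432*(-2 + sqrt(3)/36)^2)/72 + 1)^(-1/3))/24) + C3*exp(-x*((-sqrt(3)/72 + sqrt(3)*sqrt(-1 + (-72 + sqrt(3))^2/3)/72 + 1)^(-1/3) + 4*sqrt(3) + 12*(-sqrt(3)/72 + sqrt(3)*sqrt(-1 + (-72 + sqrt(3))^2/3)/72 + 1)^(1/3))/24)*cos(sqrt(3)*x*(-12*(-sqrt(3)/72 + sqrt(3)*sqrt(-1 + 432*(-2 + sqrt(3)/36)^2)/72 + 1)^(1/3) + (-sqrt(3)/72 + sqrt(3)*sqrt(-1 + 432*(-2 + sqrt(3)/36)^2)/72 + 1)^(-1/3))/24) + C4*exp(x*(-sqrt(3)/6 + 1/(12*(-sqrt(3)/72 + sqrt(3)*sqrt(-1 + (-72 + sqrt(3))^2/3)/72 + 1)^(1/3)) + (-sqrt(3)/72 + sqrt(3)*sqrt(-1 + (-72 + sqrt(3))^2/3)/72 + 1)^(1/3))) - x^3/6 + x^2/2 - sqrt(3)*x/4


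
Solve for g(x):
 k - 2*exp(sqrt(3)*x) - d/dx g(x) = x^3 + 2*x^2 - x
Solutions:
 g(x) = C1 + k*x - x^4/4 - 2*x^3/3 + x^2/2 - 2*sqrt(3)*exp(sqrt(3)*x)/3


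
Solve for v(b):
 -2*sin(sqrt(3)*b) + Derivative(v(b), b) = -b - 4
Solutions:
 v(b) = C1 - b^2/2 - 4*b - 2*sqrt(3)*cos(sqrt(3)*b)/3


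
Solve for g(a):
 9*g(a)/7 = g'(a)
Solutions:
 g(a) = C1*exp(9*a/7)


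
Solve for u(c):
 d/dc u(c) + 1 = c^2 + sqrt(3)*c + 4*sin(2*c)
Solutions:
 u(c) = C1 + c^3/3 + sqrt(3)*c^2/2 - c - 2*cos(2*c)


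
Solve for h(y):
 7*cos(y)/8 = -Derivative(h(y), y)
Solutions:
 h(y) = C1 - 7*sin(y)/8


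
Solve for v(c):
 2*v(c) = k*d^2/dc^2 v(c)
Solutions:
 v(c) = C1*exp(-sqrt(2)*c*sqrt(1/k)) + C2*exp(sqrt(2)*c*sqrt(1/k))


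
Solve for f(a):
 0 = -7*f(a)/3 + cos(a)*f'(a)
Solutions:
 f(a) = C1*(sin(a) + 1)^(7/6)/(sin(a) - 1)^(7/6)


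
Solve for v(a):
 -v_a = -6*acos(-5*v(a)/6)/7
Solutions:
 Integral(1/acos(-5*_y/6), (_y, v(a))) = C1 + 6*a/7


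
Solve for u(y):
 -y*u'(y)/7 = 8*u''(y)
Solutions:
 u(y) = C1 + C2*erf(sqrt(7)*y/28)


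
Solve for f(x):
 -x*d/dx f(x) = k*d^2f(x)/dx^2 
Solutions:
 f(x) = C1 + C2*sqrt(k)*erf(sqrt(2)*x*sqrt(1/k)/2)


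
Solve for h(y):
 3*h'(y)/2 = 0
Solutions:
 h(y) = C1


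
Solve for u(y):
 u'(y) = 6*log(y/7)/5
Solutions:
 u(y) = C1 + 6*y*log(y)/5 - 6*y*log(7)/5 - 6*y/5


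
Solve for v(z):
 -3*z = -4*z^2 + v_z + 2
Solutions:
 v(z) = C1 + 4*z^3/3 - 3*z^2/2 - 2*z


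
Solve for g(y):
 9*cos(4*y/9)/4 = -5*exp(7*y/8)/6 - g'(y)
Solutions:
 g(y) = C1 - 20*exp(7*y/8)/21 - 81*sin(4*y/9)/16


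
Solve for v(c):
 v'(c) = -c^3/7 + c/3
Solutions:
 v(c) = C1 - c^4/28 + c^2/6


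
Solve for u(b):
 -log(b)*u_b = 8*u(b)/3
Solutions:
 u(b) = C1*exp(-8*li(b)/3)


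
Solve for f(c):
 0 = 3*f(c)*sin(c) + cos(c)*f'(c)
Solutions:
 f(c) = C1*cos(c)^3


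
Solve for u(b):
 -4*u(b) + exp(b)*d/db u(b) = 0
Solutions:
 u(b) = C1*exp(-4*exp(-b))


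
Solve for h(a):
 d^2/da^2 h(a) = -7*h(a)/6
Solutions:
 h(a) = C1*sin(sqrt(42)*a/6) + C2*cos(sqrt(42)*a/6)


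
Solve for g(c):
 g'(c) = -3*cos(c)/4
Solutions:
 g(c) = C1 - 3*sin(c)/4


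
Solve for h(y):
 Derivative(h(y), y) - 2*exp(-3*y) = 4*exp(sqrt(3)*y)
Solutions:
 h(y) = C1 + 4*sqrt(3)*exp(sqrt(3)*y)/3 - 2*exp(-3*y)/3


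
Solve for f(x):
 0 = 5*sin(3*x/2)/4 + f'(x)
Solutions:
 f(x) = C1 + 5*cos(3*x/2)/6


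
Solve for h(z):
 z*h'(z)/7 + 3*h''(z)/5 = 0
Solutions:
 h(z) = C1 + C2*erf(sqrt(210)*z/42)


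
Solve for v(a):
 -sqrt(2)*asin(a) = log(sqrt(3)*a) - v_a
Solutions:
 v(a) = C1 + a*log(a) - a + a*log(3)/2 + sqrt(2)*(a*asin(a) + sqrt(1 - a^2))


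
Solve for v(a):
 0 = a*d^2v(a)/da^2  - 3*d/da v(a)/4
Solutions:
 v(a) = C1 + C2*a^(7/4)


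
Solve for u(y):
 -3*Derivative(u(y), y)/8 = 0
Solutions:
 u(y) = C1


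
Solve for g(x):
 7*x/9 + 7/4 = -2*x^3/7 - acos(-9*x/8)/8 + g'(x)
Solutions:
 g(x) = C1 + x^4/14 + 7*x^2/18 + x*acos(-9*x/8)/8 + 7*x/4 + sqrt(64 - 81*x^2)/72


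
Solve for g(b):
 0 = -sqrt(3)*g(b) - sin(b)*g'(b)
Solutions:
 g(b) = C1*(cos(b) + 1)^(sqrt(3)/2)/(cos(b) - 1)^(sqrt(3)/2)


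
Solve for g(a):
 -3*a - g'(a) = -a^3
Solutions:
 g(a) = C1 + a^4/4 - 3*a^2/2


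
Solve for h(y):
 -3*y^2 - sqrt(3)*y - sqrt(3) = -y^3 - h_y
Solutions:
 h(y) = C1 - y^4/4 + y^3 + sqrt(3)*y^2/2 + sqrt(3)*y


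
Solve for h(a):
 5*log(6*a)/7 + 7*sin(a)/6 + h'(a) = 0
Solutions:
 h(a) = C1 - 5*a*log(a)/7 - 5*a*log(6)/7 + 5*a/7 + 7*cos(a)/6


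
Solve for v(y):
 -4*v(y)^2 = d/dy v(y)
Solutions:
 v(y) = 1/(C1 + 4*y)


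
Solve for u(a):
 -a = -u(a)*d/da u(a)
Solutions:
 u(a) = -sqrt(C1 + a^2)
 u(a) = sqrt(C1 + a^2)


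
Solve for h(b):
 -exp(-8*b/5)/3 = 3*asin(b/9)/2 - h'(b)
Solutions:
 h(b) = C1 + 3*b*asin(b/9)/2 + 3*sqrt(81 - b^2)/2 - 5*exp(-8*b/5)/24


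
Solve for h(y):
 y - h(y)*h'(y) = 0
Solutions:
 h(y) = -sqrt(C1 + y^2)
 h(y) = sqrt(C1 + y^2)


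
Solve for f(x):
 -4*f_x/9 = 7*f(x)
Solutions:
 f(x) = C1*exp(-63*x/4)


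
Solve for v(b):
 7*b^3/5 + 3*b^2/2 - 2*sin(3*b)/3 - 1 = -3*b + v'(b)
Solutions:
 v(b) = C1 + 7*b^4/20 + b^3/2 + 3*b^2/2 - b + 2*cos(3*b)/9


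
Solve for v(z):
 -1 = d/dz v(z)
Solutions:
 v(z) = C1 - z


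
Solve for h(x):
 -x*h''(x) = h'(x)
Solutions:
 h(x) = C1 + C2*log(x)


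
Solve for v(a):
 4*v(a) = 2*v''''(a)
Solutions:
 v(a) = C1*exp(-2^(1/4)*a) + C2*exp(2^(1/4)*a) + C3*sin(2^(1/4)*a) + C4*cos(2^(1/4)*a)


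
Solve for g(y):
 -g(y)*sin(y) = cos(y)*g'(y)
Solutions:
 g(y) = C1*cos(y)


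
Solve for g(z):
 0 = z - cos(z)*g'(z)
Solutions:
 g(z) = C1 + Integral(z/cos(z), z)


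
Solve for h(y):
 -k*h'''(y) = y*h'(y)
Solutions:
 h(y) = C1 + Integral(C2*airyai(y*(-1/k)^(1/3)) + C3*airybi(y*(-1/k)^(1/3)), y)


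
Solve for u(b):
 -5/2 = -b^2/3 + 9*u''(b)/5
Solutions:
 u(b) = C1 + C2*b + 5*b^4/324 - 25*b^2/36


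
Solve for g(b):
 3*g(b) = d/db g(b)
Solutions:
 g(b) = C1*exp(3*b)


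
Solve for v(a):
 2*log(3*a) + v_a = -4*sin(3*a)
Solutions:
 v(a) = C1 - 2*a*log(a) - 2*a*log(3) + 2*a + 4*cos(3*a)/3


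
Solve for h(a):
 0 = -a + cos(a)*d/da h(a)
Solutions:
 h(a) = C1 + Integral(a/cos(a), a)


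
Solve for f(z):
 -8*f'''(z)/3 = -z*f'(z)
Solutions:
 f(z) = C1 + Integral(C2*airyai(3^(1/3)*z/2) + C3*airybi(3^(1/3)*z/2), z)


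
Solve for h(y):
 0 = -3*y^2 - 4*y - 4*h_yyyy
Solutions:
 h(y) = C1 + C2*y + C3*y^2 + C4*y^3 - y^6/480 - y^5/120


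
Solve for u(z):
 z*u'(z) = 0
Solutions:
 u(z) = C1


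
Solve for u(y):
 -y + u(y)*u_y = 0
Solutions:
 u(y) = -sqrt(C1 + y^2)
 u(y) = sqrt(C1 + y^2)


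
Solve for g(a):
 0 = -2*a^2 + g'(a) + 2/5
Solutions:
 g(a) = C1 + 2*a^3/3 - 2*a/5


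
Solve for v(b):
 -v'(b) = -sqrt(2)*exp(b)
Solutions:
 v(b) = C1 + sqrt(2)*exp(b)


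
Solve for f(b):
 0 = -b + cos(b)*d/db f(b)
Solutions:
 f(b) = C1 + Integral(b/cos(b), b)


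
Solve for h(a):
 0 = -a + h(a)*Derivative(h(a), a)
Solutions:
 h(a) = -sqrt(C1 + a^2)
 h(a) = sqrt(C1 + a^2)


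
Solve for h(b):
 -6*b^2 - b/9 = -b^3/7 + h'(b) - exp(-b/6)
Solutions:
 h(b) = C1 + b^4/28 - 2*b^3 - b^2/18 - 6*exp(-b/6)


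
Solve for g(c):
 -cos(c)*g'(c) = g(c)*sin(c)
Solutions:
 g(c) = C1*cos(c)


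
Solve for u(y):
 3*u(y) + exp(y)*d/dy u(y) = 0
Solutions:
 u(y) = C1*exp(3*exp(-y))


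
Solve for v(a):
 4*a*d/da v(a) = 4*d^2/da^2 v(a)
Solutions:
 v(a) = C1 + C2*erfi(sqrt(2)*a/2)


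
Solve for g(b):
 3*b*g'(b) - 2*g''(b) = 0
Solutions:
 g(b) = C1 + C2*erfi(sqrt(3)*b/2)


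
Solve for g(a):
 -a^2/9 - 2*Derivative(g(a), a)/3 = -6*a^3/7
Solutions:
 g(a) = C1 + 9*a^4/28 - a^3/18


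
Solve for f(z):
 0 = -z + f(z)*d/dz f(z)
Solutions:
 f(z) = -sqrt(C1 + z^2)
 f(z) = sqrt(C1 + z^2)


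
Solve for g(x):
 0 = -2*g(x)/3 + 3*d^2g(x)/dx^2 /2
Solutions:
 g(x) = C1*exp(-2*x/3) + C2*exp(2*x/3)


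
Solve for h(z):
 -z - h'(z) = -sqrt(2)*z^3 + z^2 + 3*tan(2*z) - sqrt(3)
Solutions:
 h(z) = C1 + sqrt(2)*z^4/4 - z^3/3 - z^2/2 + sqrt(3)*z + 3*log(cos(2*z))/2


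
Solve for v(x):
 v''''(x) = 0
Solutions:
 v(x) = C1 + C2*x + C3*x^2 + C4*x^3


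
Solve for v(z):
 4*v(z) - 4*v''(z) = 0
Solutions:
 v(z) = C1*exp(-z) + C2*exp(z)


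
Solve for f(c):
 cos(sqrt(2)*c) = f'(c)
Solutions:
 f(c) = C1 + sqrt(2)*sin(sqrt(2)*c)/2


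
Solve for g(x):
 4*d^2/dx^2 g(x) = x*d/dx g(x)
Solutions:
 g(x) = C1 + C2*erfi(sqrt(2)*x/4)


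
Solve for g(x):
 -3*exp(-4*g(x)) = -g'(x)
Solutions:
 g(x) = log(-I*(C1 + 12*x)^(1/4))
 g(x) = log(I*(C1 + 12*x)^(1/4))
 g(x) = log(-(C1 + 12*x)^(1/4))
 g(x) = log(C1 + 12*x)/4


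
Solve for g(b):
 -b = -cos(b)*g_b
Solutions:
 g(b) = C1 + Integral(b/cos(b), b)


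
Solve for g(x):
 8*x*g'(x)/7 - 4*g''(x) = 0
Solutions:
 g(x) = C1 + C2*erfi(sqrt(7)*x/7)


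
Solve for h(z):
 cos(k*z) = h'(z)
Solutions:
 h(z) = C1 + sin(k*z)/k


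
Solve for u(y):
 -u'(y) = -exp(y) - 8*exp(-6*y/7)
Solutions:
 u(y) = C1 + exp(y) - 28*exp(-6*y/7)/3


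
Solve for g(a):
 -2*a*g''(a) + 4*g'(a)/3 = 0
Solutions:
 g(a) = C1 + C2*a^(5/3)


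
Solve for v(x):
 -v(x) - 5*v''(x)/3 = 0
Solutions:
 v(x) = C1*sin(sqrt(15)*x/5) + C2*cos(sqrt(15)*x/5)


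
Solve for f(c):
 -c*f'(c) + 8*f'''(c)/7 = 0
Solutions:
 f(c) = C1 + Integral(C2*airyai(7^(1/3)*c/2) + C3*airybi(7^(1/3)*c/2), c)


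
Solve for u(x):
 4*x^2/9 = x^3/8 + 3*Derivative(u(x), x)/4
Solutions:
 u(x) = C1 - x^4/24 + 16*x^3/81


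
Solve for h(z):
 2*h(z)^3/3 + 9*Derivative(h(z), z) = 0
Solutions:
 h(z) = -3*sqrt(6)*sqrt(-1/(C1 - 2*z))/2
 h(z) = 3*sqrt(6)*sqrt(-1/(C1 - 2*z))/2


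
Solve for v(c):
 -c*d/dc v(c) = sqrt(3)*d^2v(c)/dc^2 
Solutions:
 v(c) = C1 + C2*erf(sqrt(2)*3^(3/4)*c/6)


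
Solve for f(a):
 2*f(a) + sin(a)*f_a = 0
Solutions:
 f(a) = C1*(cos(a) + 1)/(cos(a) - 1)


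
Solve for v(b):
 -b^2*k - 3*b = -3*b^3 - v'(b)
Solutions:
 v(b) = C1 - 3*b^4/4 + b^3*k/3 + 3*b^2/2


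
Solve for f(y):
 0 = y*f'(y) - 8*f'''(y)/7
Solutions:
 f(y) = C1 + Integral(C2*airyai(7^(1/3)*y/2) + C3*airybi(7^(1/3)*y/2), y)


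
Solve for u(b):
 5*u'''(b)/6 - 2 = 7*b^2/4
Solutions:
 u(b) = C1 + C2*b + C3*b^2 + 7*b^5/200 + 2*b^3/5


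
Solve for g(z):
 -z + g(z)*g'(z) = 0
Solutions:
 g(z) = -sqrt(C1 + z^2)
 g(z) = sqrt(C1 + z^2)


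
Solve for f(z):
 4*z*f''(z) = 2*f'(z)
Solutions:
 f(z) = C1 + C2*z^(3/2)


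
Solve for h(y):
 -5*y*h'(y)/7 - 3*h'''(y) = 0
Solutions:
 h(y) = C1 + Integral(C2*airyai(-21^(2/3)*5^(1/3)*y/21) + C3*airybi(-21^(2/3)*5^(1/3)*y/21), y)


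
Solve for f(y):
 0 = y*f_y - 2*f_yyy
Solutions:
 f(y) = C1 + Integral(C2*airyai(2^(2/3)*y/2) + C3*airybi(2^(2/3)*y/2), y)


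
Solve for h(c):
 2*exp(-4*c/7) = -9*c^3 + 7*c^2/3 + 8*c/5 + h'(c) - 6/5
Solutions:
 h(c) = C1 + 9*c^4/4 - 7*c^3/9 - 4*c^2/5 + 6*c/5 - 7*exp(-4*c/7)/2


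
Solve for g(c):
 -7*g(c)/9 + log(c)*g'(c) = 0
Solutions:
 g(c) = C1*exp(7*li(c)/9)


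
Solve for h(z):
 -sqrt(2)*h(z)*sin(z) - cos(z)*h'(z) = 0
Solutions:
 h(z) = C1*cos(z)^(sqrt(2))


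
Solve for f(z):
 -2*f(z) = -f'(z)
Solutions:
 f(z) = C1*exp(2*z)


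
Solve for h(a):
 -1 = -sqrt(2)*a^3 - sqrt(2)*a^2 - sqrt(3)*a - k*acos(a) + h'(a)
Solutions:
 h(a) = C1 + sqrt(2)*a^4/4 + sqrt(2)*a^3/3 + sqrt(3)*a^2/2 - a + k*(a*acos(a) - sqrt(1 - a^2))


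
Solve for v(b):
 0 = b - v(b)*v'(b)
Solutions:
 v(b) = -sqrt(C1 + b^2)
 v(b) = sqrt(C1 + b^2)


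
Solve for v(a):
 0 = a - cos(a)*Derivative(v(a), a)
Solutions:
 v(a) = C1 + Integral(a/cos(a), a)


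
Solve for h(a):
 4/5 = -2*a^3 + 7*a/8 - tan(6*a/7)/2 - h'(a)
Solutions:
 h(a) = C1 - a^4/2 + 7*a^2/16 - 4*a/5 + 7*log(cos(6*a/7))/12


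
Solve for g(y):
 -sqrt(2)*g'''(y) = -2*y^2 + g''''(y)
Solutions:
 g(y) = C1 + C2*y + C3*y^2 + C4*exp(-sqrt(2)*y) + sqrt(2)*y^5/60 - y^4/12 + sqrt(2)*y^3/6


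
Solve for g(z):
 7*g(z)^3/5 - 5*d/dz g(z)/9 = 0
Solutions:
 g(z) = -5*sqrt(2)*sqrt(-1/(C1 + 63*z))/2
 g(z) = 5*sqrt(2)*sqrt(-1/(C1 + 63*z))/2


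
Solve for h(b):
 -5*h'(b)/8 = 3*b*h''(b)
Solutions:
 h(b) = C1 + C2*b^(19/24)


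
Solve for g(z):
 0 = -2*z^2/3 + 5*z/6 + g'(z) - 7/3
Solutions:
 g(z) = C1 + 2*z^3/9 - 5*z^2/12 + 7*z/3


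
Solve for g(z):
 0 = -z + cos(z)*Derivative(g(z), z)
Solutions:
 g(z) = C1 + Integral(z/cos(z), z)


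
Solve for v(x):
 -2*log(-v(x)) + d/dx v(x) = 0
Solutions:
 -li(-v(x)) = C1 + 2*x


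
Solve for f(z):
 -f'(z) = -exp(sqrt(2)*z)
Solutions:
 f(z) = C1 + sqrt(2)*exp(sqrt(2)*z)/2


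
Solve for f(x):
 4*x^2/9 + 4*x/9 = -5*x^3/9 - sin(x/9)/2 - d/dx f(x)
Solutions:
 f(x) = C1 - 5*x^4/36 - 4*x^3/27 - 2*x^2/9 + 9*cos(x/9)/2


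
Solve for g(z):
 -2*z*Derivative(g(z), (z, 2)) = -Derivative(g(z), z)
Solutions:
 g(z) = C1 + C2*z^(3/2)


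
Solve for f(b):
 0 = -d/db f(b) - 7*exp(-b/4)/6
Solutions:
 f(b) = C1 + 14*exp(-b/4)/3


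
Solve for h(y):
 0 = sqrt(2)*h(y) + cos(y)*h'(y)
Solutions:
 h(y) = C1*(sin(y) - 1)^(sqrt(2)/2)/(sin(y) + 1)^(sqrt(2)/2)


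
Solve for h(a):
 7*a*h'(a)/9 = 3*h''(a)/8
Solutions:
 h(a) = C1 + C2*erfi(2*sqrt(21)*a/9)


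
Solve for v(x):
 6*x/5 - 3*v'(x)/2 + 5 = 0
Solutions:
 v(x) = C1 + 2*x^2/5 + 10*x/3


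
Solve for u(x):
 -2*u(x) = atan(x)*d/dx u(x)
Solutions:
 u(x) = C1*exp(-2*Integral(1/atan(x), x))


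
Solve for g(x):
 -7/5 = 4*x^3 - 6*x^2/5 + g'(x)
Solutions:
 g(x) = C1 - x^4 + 2*x^3/5 - 7*x/5


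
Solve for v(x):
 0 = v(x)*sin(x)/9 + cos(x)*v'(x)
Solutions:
 v(x) = C1*cos(x)^(1/9)


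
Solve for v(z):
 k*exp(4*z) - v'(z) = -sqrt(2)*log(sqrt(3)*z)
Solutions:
 v(z) = C1 + k*exp(4*z)/4 + sqrt(2)*z*log(z) + sqrt(2)*z*(-1 + log(3)/2)


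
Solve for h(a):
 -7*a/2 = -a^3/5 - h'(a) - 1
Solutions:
 h(a) = C1 - a^4/20 + 7*a^2/4 - a


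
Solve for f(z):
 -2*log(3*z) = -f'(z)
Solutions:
 f(z) = C1 + 2*z*log(z) - 2*z + z*log(9)


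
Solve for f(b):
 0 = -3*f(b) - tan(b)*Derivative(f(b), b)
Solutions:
 f(b) = C1/sin(b)^3


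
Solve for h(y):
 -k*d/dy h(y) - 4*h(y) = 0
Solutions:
 h(y) = C1*exp(-4*y/k)


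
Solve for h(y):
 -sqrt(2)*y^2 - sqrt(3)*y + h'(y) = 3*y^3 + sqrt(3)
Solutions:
 h(y) = C1 + 3*y^4/4 + sqrt(2)*y^3/3 + sqrt(3)*y^2/2 + sqrt(3)*y


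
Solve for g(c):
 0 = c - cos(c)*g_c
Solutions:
 g(c) = C1 + Integral(c/cos(c), c)


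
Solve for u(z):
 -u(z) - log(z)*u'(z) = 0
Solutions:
 u(z) = C1*exp(-li(z))


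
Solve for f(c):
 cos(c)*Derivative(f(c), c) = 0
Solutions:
 f(c) = C1


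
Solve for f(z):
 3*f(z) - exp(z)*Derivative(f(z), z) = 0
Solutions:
 f(z) = C1*exp(-3*exp(-z))


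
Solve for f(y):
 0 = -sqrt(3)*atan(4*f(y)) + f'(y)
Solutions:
 Integral(1/atan(4*_y), (_y, f(y))) = C1 + sqrt(3)*y


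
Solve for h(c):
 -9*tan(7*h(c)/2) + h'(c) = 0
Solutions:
 h(c) = -2*asin(C1*exp(63*c/2))/7 + 2*pi/7
 h(c) = 2*asin(C1*exp(63*c/2))/7


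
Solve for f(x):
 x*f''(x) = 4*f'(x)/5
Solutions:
 f(x) = C1 + C2*x^(9/5)


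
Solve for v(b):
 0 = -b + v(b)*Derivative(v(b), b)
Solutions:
 v(b) = -sqrt(C1 + b^2)
 v(b) = sqrt(C1 + b^2)


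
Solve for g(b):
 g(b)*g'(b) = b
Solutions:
 g(b) = -sqrt(C1 + b^2)
 g(b) = sqrt(C1 + b^2)


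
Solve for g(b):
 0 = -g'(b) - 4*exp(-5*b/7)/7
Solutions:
 g(b) = C1 + 4*exp(-5*b/7)/5


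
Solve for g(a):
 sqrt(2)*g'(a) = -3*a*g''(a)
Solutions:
 g(a) = C1 + C2*a^(1 - sqrt(2)/3)


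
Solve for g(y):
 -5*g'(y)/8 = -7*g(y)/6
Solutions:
 g(y) = C1*exp(28*y/15)


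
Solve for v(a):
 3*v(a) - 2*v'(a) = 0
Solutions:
 v(a) = C1*exp(3*a/2)


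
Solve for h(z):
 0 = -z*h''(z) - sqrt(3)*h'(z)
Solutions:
 h(z) = C1 + C2*z^(1 - sqrt(3))


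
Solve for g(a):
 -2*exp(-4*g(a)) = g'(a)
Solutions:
 g(a) = log(-I*(C1 - 8*a)^(1/4))
 g(a) = log(I*(C1 - 8*a)^(1/4))
 g(a) = log(-(C1 - 8*a)^(1/4))
 g(a) = log(C1 - 8*a)/4


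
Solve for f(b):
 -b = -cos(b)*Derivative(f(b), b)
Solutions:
 f(b) = C1 + Integral(b/cos(b), b)


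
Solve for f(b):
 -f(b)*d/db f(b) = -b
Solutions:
 f(b) = -sqrt(C1 + b^2)
 f(b) = sqrt(C1 + b^2)


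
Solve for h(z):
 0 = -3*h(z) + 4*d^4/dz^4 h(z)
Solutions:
 h(z) = C1*exp(-sqrt(2)*3^(1/4)*z/2) + C2*exp(sqrt(2)*3^(1/4)*z/2) + C3*sin(sqrt(2)*3^(1/4)*z/2) + C4*cos(sqrt(2)*3^(1/4)*z/2)


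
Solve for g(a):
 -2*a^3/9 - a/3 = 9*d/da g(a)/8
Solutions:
 g(a) = C1 - 4*a^4/81 - 4*a^2/27


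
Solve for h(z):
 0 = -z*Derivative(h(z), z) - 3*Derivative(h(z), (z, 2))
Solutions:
 h(z) = C1 + C2*erf(sqrt(6)*z/6)


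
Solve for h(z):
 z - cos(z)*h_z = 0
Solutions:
 h(z) = C1 + Integral(z/cos(z), z)


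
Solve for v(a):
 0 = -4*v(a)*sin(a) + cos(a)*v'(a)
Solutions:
 v(a) = C1/cos(a)^4


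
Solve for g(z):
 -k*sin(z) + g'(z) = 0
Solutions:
 g(z) = C1 - k*cos(z)


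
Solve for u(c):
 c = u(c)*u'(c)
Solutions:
 u(c) = -sqrt(C1 + c^2)
 u(c) = sqrt(C1 + c^2)


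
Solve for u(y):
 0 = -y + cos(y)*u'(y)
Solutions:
 u(y) = C1 + Integral(y/cos(y), y)


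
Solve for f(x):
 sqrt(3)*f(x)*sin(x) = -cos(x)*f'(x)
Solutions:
 f(x) = C1*cos(x)^(sqrt(3))


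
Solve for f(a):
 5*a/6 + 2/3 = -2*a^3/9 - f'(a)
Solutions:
 f(a) = C1 - a^4/18 - 5*a^2/12 - 2*a/3


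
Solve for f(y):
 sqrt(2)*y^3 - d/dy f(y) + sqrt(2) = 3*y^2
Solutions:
 f(y) = C1 + sqrt(2)*y^4/4 - y^3 + sqrt(2)*y


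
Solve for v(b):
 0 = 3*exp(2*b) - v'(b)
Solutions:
 v(b) = C1 + 3*exp(2*b)/2


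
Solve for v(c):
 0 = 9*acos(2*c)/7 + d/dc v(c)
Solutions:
 v(c) = C1 - 9*c*acos(2*c)/7 + 9*sqrt(1 - 4*c^2)/14


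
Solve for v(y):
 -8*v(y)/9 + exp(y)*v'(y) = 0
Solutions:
 v(y) = C1*exp(-8*exp(-y)/9)


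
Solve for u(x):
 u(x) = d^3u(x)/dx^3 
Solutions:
 u(x) = C3*exp(x) + (C1*sin(sqrt(3)*x/2) + C2*cos(sqrt(3)*x/2))*exp(-x/2)


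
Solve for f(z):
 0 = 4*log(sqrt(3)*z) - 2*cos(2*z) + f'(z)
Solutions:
 f(z) = C1 - 4*z*log(z) - 2*z*log(3) + 4*z + sin(2*z)


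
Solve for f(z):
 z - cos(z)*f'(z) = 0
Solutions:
 f(z) = C1 + Integral(z/cos(z), z)


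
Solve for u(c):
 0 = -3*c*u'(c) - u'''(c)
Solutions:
 u(c) = C1 + Integral(C2*airyai(-3^(1/3)*c) + C3*airybi(-3^(1/3)*c), c)


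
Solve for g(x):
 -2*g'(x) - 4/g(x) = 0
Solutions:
 g(x) = -sqrt(C1 - 4*x)
 g(x) = sqrt(C1 - 4*x)


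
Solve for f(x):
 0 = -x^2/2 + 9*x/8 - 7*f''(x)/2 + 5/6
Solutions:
 f(x) = C1 + C2*x - x^4/84 + 3*x^3/56 + 5*x^2/42


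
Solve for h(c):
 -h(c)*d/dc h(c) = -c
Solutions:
 h(c) = -sqrt(C1 + c^2)
 h(c) = sqrt(C1 + c^2)


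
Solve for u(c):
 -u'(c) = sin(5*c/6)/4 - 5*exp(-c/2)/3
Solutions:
 u(c) = C1 + 3*cos(5*c/6)/10 - 10*exp(-c/2)/3


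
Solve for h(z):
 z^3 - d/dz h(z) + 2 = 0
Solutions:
 h(z) = C1 + z^4/4 + 2*z


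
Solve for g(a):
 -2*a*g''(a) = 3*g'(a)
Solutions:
 g(a) = C1 + C2/sqrt(a)


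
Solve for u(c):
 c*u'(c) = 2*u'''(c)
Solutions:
 u(c) = C1 + Integral(C2*airyai(2^(2/3)*c/2) + C3*airybi(2^(2/3)*c/2), c)


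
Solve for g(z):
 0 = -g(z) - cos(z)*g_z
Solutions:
 g(z) = C1*sqrt(sin(z) - 1)/sqrt(sin(z) + 1)


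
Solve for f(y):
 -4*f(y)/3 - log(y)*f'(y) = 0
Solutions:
 f(y) = C1*exp(-4*li(y)/3)


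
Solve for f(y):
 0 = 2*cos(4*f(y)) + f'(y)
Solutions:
 f(y) = -asin((C1 + exp(16*y))/(C1 - exp(16*y)))/4 + pi/4
 f(y) = asin((C1 + exp(16*y))/(C1 - exp(16*y)))/4


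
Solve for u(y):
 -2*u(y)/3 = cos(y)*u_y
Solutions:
 u(y) = C1*(sin(y) - 1)^(1/3)/(sin(y) + 1)^(1/3)


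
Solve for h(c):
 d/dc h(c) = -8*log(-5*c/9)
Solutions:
 h(c) = C1 - 8*c*log(-c) + 8*c*(-log(5) + 1 + 2*log(3))


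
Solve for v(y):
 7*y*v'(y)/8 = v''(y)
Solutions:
 v(y) = C1 + C2*erfi(sqrt(7)*y/4)


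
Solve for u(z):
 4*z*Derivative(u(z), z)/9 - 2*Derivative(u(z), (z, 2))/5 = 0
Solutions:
 u(z) = C1 + C2*erfi(sqrt(5)*z/3)


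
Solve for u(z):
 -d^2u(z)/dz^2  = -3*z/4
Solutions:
 u(z) = C1 + C2*z + z^3/8


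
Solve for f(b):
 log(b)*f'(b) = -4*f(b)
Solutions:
 f(b) = C1*exp(-4*li(b))


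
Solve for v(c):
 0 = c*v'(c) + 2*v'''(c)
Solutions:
 v(c) = C1 + Integral(C2*airyai(-2^(2/3)*c/2) + C3*airybi(-2^(2/3)*c/2), c)


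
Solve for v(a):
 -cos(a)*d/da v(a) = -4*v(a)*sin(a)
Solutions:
 v(a) = C1/cos(a)^4


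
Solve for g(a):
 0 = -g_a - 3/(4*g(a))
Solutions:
 g(a) = -sqrt(C1 - 6*a)/2
 g(a) = sqrt(C1 - 6*a)/2


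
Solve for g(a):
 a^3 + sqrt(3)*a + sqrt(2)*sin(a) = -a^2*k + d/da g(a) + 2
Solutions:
 g(a) = C1 + a^4/4 + a^3*k/3 + sqrt(3)*a^2/2 - 2*a - sqrt(2)*cos(a)


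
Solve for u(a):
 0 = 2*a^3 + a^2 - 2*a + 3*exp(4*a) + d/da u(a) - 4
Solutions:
 u(a) = C1 - a^4/2 - a^3/3 + a^2 + 4*a - 3*exp(4*a)/4


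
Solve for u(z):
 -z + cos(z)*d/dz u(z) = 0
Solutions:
 u(z) = C1 + Integral(z/cos(z), z)


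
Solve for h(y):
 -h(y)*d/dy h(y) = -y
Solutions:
 h(y) = -sqrt(C1 + y^2)
 h(y) = sqrt(C1 + y^2)


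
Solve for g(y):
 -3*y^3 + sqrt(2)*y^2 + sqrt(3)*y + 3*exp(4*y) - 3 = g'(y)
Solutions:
 g(y) = C1 - 3*y^4/4 + sqrt(2)*y^3/3 + sqrt(3)*y^2/2 - 3*y + 3*exp(4*y)/4


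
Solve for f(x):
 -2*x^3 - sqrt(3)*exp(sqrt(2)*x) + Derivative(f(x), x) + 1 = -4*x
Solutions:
 f(x) = C1 + x^4/2 - 2*x^2 - x + sqrt(6)*exp(sqrt(2)*x)/2


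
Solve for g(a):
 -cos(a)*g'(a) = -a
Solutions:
 g(a) = C1 + Integral(a/cos(a), a)


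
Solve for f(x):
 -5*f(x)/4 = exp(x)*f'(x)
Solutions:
 f(x) = C1*exp(5*exp(-x)/4)


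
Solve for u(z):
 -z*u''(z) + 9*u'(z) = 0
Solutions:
 u(z) = C1 + C2*z^10


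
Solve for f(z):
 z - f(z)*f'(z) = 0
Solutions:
 f(z) = -sqrt(C1 + z^2)
 f(z) = sqrt(C1 + z^2)


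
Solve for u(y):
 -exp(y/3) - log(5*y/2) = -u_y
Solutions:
 u(y) = C1 + y*log(y) + y*(-1 - log(2) + log(5)) + 3*exp(y/3)


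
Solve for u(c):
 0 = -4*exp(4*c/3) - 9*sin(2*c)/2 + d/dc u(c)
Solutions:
 u(c) = C1 + 3*exp(4*c/3) - 9*cos(2*c)/4


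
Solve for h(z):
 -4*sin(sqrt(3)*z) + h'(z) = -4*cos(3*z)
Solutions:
 h(z) = C1 - 4*sin(3*z)/3 - 4*sqrt(3)*cos(sqrt(3)*z)/3


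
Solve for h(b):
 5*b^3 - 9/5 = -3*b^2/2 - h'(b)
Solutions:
 h(b) = C1 - 5*b^4/4 - b^3/2 + 9*b/5


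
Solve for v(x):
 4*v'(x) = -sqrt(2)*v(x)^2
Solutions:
 v(x) = 4/(C1 + sqrt(2)*x)


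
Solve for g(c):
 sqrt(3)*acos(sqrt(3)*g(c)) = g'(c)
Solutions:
 Integral(1/acos(sqrt(3)*_y), (_y, g(c))) = C1 + sqrt(3)*c


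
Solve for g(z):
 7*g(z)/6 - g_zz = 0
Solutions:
 g(z) = C1*exp(-sqrt(42)*z/6) + C2*exp(sqrt(42)*z/6)


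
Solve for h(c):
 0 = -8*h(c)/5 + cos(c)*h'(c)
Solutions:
 h(c) = C1*(sin(c) + 1)^(4/5)/(sin(c) - 1)^(4/5)


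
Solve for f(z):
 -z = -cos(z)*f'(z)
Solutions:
 f(z) = C1 + Integral(z/cos(z), z)


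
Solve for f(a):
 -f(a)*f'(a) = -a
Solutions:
 f(a) = -sqrt(C1 + a^2)
 f(a) = sqrt(C1 + a^2)


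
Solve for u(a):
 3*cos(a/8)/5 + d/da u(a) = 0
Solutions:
 u(a) = C1 - 24*sin(a/8)/5


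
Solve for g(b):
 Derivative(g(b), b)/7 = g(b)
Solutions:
 g(b) = C1*exp(7*b)


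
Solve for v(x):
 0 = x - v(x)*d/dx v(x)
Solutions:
 v(x) = -sqrt(C1 + x^2)
 v(x) = sqrt(C1 + x^2)


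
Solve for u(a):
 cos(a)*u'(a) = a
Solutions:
 u(a) = C1 + Integral(a/cos(a), a)


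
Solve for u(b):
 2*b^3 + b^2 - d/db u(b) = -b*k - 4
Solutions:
 u(b) = C1 + b^4/2 + b^3/3 + b^2*k/2 + 4*b


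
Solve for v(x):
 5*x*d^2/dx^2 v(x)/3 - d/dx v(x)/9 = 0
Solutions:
 v(x) = C1 + C2*x^(16/15)


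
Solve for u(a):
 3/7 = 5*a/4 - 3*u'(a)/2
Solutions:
 u(a) = C1 + 5*a^2/12 - 2*a/7


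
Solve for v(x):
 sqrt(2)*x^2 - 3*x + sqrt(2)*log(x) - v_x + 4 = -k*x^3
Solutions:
 v(x) = C1 + k*x^4/4 + sqrt(2)*x^3/3 - 3*x^2/2 + sqrt(2)*x*log(x) - sqrt(2)*x + 4*x


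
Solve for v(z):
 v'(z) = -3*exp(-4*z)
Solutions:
 v(z) = C1 + 3*exp(-4*z)/4


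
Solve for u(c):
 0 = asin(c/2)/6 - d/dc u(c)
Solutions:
 u(c) = C1 + c*asin(c/2)/6 + sqrt(4 - c^2)/6


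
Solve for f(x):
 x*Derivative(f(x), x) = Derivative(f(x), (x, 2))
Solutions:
 f(x) = C1 + C2*erfi(sqrt(2)*x/2)


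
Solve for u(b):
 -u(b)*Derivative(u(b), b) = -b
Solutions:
 u(b) = -sqrt(C1 + b^2)
 u(b) = sqrt(C1 + b^2)


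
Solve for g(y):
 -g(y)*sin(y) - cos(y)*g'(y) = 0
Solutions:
 g(y) = C1*cos(y)


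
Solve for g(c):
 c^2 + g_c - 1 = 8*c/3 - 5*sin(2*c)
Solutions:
 g(c) = C1 - c^3/3 + 4*c^2/3 + c + 5*cos(2*c)/2


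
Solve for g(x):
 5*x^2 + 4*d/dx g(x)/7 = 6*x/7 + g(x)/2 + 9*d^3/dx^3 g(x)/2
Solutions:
 g(x) = C1*exp(x*(16*882^(1/3)/(sqrt(1707321) + 1323)^(1/3) + 84^(1/3)*(sqrt(1707321) + 1323)^(1/3))/252)*sin(3^(1/6)*x*(-28^(1/3)*3^(2/3)*(sqrt(1707321) + 1323)^(1/3) + 48*98^(1/3)/(sqrt(1707321) + 1323)^(1/3))/252) + C2*exp(x*(16*882^(1/3)/(sqrt(1707321) + 1323)^(1/3) + 84^(1/3)*(sqrt(1707321) + 1323)^(1/3))/252)*cos(3^(1/6)*x*(-28^(1/3)*3^(2/3)*(sqrt(1707321) + 1323)^(1/3) + 48*98^(1/3)/(sqrt(1707321) + 1323)^(1/3))/252) + C3*exp(-x*(16*882^(1/3)/(sqrt(1707321) + 1323)^(1/3) + 84^(1/3)*(sqrt(1707321) + 1323)^(1/3))/126) + 10*x^2 + 148*x/7 + 1184/49


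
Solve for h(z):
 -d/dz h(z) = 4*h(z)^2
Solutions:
 h(z) = 1/(C1 + 4*z)


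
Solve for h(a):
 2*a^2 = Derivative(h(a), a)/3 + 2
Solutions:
 h(a) = C1 + 2*a^3 - 6*a


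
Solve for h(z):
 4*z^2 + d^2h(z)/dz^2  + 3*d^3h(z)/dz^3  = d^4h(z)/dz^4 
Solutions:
 h(z) = C1 + C2*z + C3*exp(z*(3 - sqrt(13))/2) + C4*exp(z*(3 + sqrt(13))/2) - z^4/3 + 4*z^3 - 40*z^2


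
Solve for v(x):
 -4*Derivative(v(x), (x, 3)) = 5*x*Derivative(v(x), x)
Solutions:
 v(x) = C1 + Integral(C2*airyai(-10^(1/3)*x/2) + C3*airybi(-10^(1/3)*x/2), x)


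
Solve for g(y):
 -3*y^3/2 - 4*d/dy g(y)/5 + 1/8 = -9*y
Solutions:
 g(y) = C1 - 15*y^4/32 + 45*y^2/8 + 5*y/32


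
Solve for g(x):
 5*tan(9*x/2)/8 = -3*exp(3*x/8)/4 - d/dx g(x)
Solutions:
 g(x) = C1 - 2*exp(3*x/8) + 5*log(cos(9*x/2))/36


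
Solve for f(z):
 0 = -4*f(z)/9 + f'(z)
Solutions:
 f(z) = C1*exp(4*z/9)


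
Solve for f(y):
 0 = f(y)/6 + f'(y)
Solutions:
 f(y) = C1*exp(-y/6)


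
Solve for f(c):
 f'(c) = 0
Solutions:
 f(c) = C1


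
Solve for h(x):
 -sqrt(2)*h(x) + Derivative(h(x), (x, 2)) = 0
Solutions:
 h(x) = C1*exp(-2^(1/4)*x) + C2*exp(2^(1/4)*x)


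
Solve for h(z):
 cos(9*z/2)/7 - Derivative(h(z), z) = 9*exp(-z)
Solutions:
 h(z) = C1 + 2*sin(9*z/2)/63 + 9*exp(-z)


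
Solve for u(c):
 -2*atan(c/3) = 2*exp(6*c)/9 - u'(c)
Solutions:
 u(c) = C1 + 2*c*atan(c/3) + exp(6*c)/27 - 3*log(c^2 + 9)


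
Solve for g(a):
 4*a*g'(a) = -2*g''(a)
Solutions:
 g(a) = C1 + C2*erf(a)


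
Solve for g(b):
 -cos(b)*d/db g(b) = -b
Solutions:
 g(b) = C1 + Integral(b/cos(b), b)


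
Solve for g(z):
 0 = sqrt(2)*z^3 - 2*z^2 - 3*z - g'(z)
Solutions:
 g(z) = C1 + sqrt(2)*z^4/4 - 2*z^3/3 - 3*z^2/2


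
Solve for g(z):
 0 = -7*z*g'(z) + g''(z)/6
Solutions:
 g(z) = C1 + C2*erfi(sqrt(21)*z)


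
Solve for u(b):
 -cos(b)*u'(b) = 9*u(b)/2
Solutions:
 u(b) = C1*(sin(b) - 1)^(1/4)*(sin(b)^2 - 2*sin(b) + 1)/((sin(b) + 1)^(1/4)*(sin(b)^2 + 2*sin(b) + 1))


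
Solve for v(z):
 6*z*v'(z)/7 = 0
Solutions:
 v(z) = C1


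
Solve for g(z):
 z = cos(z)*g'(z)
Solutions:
 g(z) = C1 + Integral(z/cos(z), z)


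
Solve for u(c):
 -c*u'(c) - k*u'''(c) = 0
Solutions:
 u(c) = C1 + Integral(C2*airyai(c*(-1/k)^(1/3)) + C3*airybi(c*(-1/k)^(1/3)), c)


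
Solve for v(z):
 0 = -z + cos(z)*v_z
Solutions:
 v(z) = C1 + Integral(z/cos(z), z)


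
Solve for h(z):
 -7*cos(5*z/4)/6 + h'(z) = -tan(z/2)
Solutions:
 h(z) = C1 + 2*log(cos(z/2)) + 14*sin(5*z/4)/15


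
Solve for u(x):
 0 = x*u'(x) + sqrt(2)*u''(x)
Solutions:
 u(x) = C1 + C2*erf(2^(1/4)*x/2)


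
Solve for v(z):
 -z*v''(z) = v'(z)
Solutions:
 v(z) = C1 + C2*log(z)


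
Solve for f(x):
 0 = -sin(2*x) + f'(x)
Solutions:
 f(x) = C1 - cos(2*x)/2


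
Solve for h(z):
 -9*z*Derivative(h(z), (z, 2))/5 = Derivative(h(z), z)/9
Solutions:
 h(z) = C1 + C2*z^(76/81)


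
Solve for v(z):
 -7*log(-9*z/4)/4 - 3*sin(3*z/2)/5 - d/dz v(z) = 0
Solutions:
 v(z) = C1 - 7*z*log(-z)/4 - 4*z*log(3) + z*log(6)/2 + 7*z/4 + 3*z*log(2) + 2*cos(3*z/2)/5


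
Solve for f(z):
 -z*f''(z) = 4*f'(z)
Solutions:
 f(z) = C1 + C2/z^3


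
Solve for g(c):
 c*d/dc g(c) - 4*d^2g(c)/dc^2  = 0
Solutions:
 g(c) = C1 + C2*erfi(sqrt(2)*c/4)


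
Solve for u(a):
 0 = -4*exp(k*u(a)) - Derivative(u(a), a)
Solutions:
 u(a) = Piecewise((log(1/(C1*k + 4*a*k))/k, Ne(k, 0)), (nan, True))
 u(a) = Piecewise((C1 - 4*a, Eq(k, 0)), (nan, True))


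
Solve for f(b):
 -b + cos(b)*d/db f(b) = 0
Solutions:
 f(b) = C1 + Integral(b/cos(b), b)


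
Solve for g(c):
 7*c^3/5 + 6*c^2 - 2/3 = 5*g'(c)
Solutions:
 g(c) = C1 + 7*c^4/100 + 2*c^3/5 - 2*c/15


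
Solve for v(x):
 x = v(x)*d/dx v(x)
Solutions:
 v(x) = -sqrt(C1 + x^2)
 v(x) = sqrt(C1 + x^2)


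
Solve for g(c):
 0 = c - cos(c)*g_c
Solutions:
 g(c) = C1 + Integral(c/cos(c), c)


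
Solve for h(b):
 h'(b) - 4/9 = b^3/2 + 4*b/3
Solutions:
 h(b) = C1 + b^4/8 + 2*b^2/3 + 4*b/9


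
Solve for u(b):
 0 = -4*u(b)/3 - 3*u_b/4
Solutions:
 u(b) = C1*exp(-16*b/9)


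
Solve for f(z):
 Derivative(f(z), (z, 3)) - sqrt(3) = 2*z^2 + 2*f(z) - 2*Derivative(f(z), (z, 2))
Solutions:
 f(z) = C1*exp(-z*(4/(3*sqrt(33) + 19)^(1/3) + (3*sqrt(33) + 19)^(1/3) + 4)/6)*sin(sqrt(3)*z*(-(3*sqrt(33) + 19)^(1/3) + 4/(3*sqrt(33) + 19)^(1/3))/6) + C2*exp(-z*(4/(3*sqrt(33) + 19)^(1/3) + (3*sqrt(33) + 19)^(1/3) + 4)/6)*cos(sqrt(3)*z*(-(3*sqrt(33) + 19)^(1/3) + 4/(3*sqrt(33) + 19)^(1/3))/6) + C3*exp(z*(-2 + 4/(3*sqrt(33) + 19)^(1/3) + (3*sqrt(33) + 19)^(1/3))/3) - z^2 - 2 - sqrt(3)/2


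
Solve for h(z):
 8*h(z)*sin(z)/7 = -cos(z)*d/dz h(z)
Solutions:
 h(z) = C1*cos(z)^(8/7)


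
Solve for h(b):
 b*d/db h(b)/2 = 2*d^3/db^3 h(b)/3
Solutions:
 h(b) = C1 + Integral(C2*airyai(6^(1/3)*b/2) + C3*airybi(6^(1/3)*b/2), b)


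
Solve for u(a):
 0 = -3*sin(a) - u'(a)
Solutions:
 u(a) = C1 + 3*cos(a)


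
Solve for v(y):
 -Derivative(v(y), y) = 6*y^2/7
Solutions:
 v(y) = C1 - 2*y^3/7


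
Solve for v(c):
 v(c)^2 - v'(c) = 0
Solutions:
 v(c) = -1/(C1 + c)


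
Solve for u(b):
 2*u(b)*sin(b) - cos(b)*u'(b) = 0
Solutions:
 u(b) = C1/cos(b)^2


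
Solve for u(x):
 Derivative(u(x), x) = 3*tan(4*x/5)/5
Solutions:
 u(x) = C1 - 3*log(cos(4*x/5))/4


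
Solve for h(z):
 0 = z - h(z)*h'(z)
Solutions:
 h(z) = -sqrt(C1 + z^2)
 h(z) = sqrt(C1 + z^2)


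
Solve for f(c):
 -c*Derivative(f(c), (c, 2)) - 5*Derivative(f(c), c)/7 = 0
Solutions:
 f(c) = C1 + C2*c^(2/7)


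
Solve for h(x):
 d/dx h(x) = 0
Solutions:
 h(x) = C1


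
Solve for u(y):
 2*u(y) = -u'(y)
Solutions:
 u(y) = C1*exp(-2*y)


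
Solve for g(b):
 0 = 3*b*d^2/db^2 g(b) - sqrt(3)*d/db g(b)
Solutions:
 g(b) = C1 + C2*b^(sqrt(3)/3 + 1)


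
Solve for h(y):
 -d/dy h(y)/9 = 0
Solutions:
 h(y) = C1


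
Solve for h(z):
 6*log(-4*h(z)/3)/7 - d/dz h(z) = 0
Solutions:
 -7*Integral(1/(log(-_y) - log(3) + 2*log(2)), (_y, h(z)))/6 = C1 - z


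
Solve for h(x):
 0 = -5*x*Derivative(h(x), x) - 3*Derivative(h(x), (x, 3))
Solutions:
 h(x) = C1 + Integral(C2*airyai(-3^(2/3)*5^(1/3)*x/3) + C3*airybi(-3^(2/3)*5^(1/3)*x/3), x)


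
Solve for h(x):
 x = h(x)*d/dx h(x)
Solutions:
 h(x) = -sqrt(C1 + x^2)
 h(x) = sqrt(C1 + x^2)


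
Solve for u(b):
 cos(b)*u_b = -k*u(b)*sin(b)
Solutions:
 u(b) = C1*exp(k*log(cos(b)))


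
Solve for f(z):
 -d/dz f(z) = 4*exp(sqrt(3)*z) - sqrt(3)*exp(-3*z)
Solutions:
 f(z) = C1 - 4*sqrt(3)*exp(sqrt(3)*z)/3 - sqrt(3)*exp(-3*z)/3


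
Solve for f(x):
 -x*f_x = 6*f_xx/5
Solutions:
 f(x) = C1 + C2*erf(sqrt(15)*x/6)


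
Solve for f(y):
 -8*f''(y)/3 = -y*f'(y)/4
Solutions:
 f(y) = C1 + C2*erfi(sqrt(3)*y/8)


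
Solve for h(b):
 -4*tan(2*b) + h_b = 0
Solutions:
 h(b) = C1 - 2*log(cos(2*b))


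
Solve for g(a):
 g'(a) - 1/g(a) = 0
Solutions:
 g(a) = -sqrt(C1 + 2*a)
 g(a) = sqrt(C1 + 2*a)


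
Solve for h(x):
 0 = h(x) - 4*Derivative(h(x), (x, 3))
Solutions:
 h(x) = C3*exp(2^(1/3)*x/2) + (C1*sin(2^(1/3)*sqrt(3)*x/4) + C2*cos(2^(1/3)*sqrt(3)*x/4))*exp(-2^(1/3)*x/4)


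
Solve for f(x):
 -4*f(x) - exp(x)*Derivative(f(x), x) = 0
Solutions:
 f(x) = C1*exp(4*exp(-x))


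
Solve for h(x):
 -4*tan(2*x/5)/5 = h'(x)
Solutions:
 h(x) = C1 + 2*log(cos(2*x/5))


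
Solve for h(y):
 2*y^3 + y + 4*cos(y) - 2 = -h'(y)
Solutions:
 h(y) = C1 - y^4/2 - y^2/2 + 2*y - 4*sin(y)


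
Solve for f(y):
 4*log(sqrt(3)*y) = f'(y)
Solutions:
 f(y) = C1 + 4*y*log(y) - 4*y + y*log(9)


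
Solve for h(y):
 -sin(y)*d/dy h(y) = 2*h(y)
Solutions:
 h(y) = C1*(cos(y) + 1)/(cos(y) - 1)


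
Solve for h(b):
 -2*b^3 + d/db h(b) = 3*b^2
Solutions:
 h(b) = C1 + b^4/2 + b^3


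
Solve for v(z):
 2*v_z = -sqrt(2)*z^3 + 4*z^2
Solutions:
 v(z) = C1 - sqrt(2)*z^4/8 + 2*z^3/3


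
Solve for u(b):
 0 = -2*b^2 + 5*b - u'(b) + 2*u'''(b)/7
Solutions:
 u(b) = C1 + C2*exp(-sqrt(14)*b/2) + C3*exp(sqrt(14)*b/2) - 2*b^3/3 + 5*b^2/2 - 8*b/7


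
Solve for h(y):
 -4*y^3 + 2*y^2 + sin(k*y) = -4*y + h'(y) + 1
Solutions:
 h(y) = C1 - y^4 + 2*y^3/3 + 2*y^2 - y - cos(k*y)/k


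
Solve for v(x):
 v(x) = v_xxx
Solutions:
 v(x) = C3*exp(x) + (C1*sin(sqrt(3)*x/2) + C2*cos(sqrt(3)*x/2))*exp(-x/2)
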